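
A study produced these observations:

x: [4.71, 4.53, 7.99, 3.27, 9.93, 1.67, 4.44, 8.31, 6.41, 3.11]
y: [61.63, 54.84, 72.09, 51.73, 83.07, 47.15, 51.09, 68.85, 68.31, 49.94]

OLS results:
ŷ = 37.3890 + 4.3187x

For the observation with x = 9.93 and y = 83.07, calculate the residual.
Residual = 2.7963

The residual is the difference between the actual value and the predicted value:

Residual = y - ŷ

Step 1: Calculate predicted value
ŷ = 37.3890 + 4.3187 × 9.93
ŷ = 80.2737

Step 2: Calculate residual
Residual = 83.07 - 80.2737
Residual = 2.7963

The residual is positive, so the observed y = 83.07 sits above the regression line (the line underestimates it by 2.7963).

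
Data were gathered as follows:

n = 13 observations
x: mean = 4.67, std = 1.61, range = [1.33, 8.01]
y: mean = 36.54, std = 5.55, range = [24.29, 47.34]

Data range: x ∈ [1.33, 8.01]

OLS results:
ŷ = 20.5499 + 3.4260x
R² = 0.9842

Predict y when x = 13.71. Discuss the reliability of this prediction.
ŷ = 67.5204 (extrapolation — x = 13.71 lies outside [1.33, 8.01], so reliability is low).

Prediction calculation:
ŷ = 20.5499 + 3.4260 × 13.71
ŷ = 67.5204

Reliability:
- Data range: x ∈ [1.33, 8.01]
- Prediction point: x = 13.71 is 5.70 units above the observed range → this is EXTRAPOLATION, not interpolation

Why that matters here:
- There are no observations near this x to validate the fitted line there
- The standard error of prediction grows with (x − x̄)², and x = 13.71 is far from x̄ = 4.67

A defensible statement: 'if the linear trend continued to x = 13.71, y would be about 67.5204' — the premise is untested.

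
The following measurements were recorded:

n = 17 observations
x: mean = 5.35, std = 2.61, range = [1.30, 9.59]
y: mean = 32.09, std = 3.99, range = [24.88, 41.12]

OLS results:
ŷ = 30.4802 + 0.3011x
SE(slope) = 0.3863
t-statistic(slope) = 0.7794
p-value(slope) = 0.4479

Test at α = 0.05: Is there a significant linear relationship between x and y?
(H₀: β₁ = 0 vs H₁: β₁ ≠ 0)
Since p-value = 0.4479 ≥ α = 0.05, fail to reject H₀ — the slope is not significantly different from 0.

Hypothesis test for the slope coefficient:

H₀: β₁ = 0 (no linear relationship)
H₁: β₁ ≠ 0 (linear relationship exists)

Test statistic: t = β̂₁ / SE(β̂₁) = 0.3011 / 0.3863 = 0.7794

The p-value (0.4479) is the probability, under H₀, of a t-statistic at least as extreme as |t| = 0.7794 (two-sided, df = n − 2 = 15).

Decision rule: reject H₀ if p-value < α.
p-value = 0.4479 ≥ α = 0.05 → fail to reject H₀.

At α = 0.05 the data do not provide convincing evidence of a nonzero slope.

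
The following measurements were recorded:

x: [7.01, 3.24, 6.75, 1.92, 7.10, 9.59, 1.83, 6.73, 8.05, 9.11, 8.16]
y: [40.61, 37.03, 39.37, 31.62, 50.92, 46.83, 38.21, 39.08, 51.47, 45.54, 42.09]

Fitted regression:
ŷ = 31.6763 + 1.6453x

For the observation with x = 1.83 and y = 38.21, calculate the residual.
Residual = 3.5228

The residual is the difference between the actual value and the predicted value:

Residual = y - ŷ

Step 1: Calculate predicted value
ŷ = 31.6763 + 1.6453 × 1.83
ŷ = 34.6872

Step 2: Calculate residual
Residual = 38.21 - 34.6872
Residual = 3.5228

Interpretation: the model underestimates the actual value by 3.5228 at this point (positive residual → observation lies above the fitted line).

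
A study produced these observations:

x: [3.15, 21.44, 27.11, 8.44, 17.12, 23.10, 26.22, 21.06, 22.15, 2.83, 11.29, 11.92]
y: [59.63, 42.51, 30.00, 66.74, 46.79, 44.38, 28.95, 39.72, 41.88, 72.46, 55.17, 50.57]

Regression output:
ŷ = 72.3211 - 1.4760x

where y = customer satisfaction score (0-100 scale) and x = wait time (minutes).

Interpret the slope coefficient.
On average, satisfaction score is about 1.4760 points lower for every extra minute of wait time.

The slope β₁ = -1.4760 gives the rate at which the fitted satisfaction score changes with wait time.

Interpretation:
- Wait time up by 1 minute → predicted satisfaction score decreases by 1.4760 points
- The effect is assumed constant over the observed range of x (linearity)

(β₀ = 72.3211 is the fitted value at x = 0 and is not part of the slope interpretation.)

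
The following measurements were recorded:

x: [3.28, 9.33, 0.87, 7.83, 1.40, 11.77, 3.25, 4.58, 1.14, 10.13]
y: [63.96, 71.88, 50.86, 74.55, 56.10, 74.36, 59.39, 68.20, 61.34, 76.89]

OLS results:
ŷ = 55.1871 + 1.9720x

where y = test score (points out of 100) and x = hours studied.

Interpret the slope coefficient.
An increase of one hour in study time is associated with a 1.9720 points increase in predicted test score.

The slope β₁ = 1.9720 gives the rate at which the fitted test score changes with study time.

Interpretation:
- Study time up by 1 hour → predicted test score increases by 1.9720 points
- This is a linear approximation: the same per-unit change is assumed across the whole observed x range
- The sign (+) gives the direction; the magnitude 1.9720 gives the size of the effect per hour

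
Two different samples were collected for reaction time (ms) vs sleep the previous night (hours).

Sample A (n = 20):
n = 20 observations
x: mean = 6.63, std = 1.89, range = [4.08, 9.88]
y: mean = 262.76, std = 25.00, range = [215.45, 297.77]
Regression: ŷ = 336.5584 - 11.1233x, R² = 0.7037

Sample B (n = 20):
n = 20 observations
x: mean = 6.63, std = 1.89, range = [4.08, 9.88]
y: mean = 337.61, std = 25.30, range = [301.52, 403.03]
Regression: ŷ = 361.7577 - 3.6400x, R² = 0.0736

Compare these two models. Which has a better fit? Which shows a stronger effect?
Model A has the better fit (R² = 0.7037 vs 0.0736). Model A shows the stronger effect (|β₁| = 11.1233 vs 3.6400).

Model Comparison:

Which explains more variance? (R²)
- Model A: R² = 0.7037 → 70.37% of variance in reaction time explained
- Model B: R² = 0.0736 → 7.36% of variance in reaction time explained
- 0.7037 > 0.0736 → Model A has the better fit

Effect size (slope magnitude):
- Model A: β₁ = -11.1233 → predicted reaction time falls 11.1233 ms per additional hour of sleep
- Model B: β₁ = -3.6400 → predicted reaction time falls 3.6400 ms per additional hour of sleep
- |-11.1233| > |-3.6400| → Model A shows the stronger marginal effect

Note: A steeper slope doesn't make a better model if the scatter around the line is large.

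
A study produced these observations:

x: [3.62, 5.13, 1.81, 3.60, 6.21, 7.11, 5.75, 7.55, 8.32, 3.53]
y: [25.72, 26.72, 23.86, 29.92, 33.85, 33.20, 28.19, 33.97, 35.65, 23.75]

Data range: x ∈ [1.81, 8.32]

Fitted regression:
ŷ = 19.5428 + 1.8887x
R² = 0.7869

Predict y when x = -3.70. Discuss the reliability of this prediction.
ŷ = 12.5546 (extrapolation — x = -3.70 lies outside [1.81, 8.32], so reliability is low).

Prediction calculation:
ŷ = 19.5428 + 1.8887 × (-3.70)
ŷ = 12.5546

Reliability:
- Data range: x ∈ [1.81, 8.32]
- Prediction point: x = -3.70 is 5.51 units below the observed range → this is EXTRAPOLATION, not interpolation

Why that matters here:
- There are no observations near this x to validate the fitted line there
- The standard error of prediction grows with (x − x̄)², and x = -3.70 is far from x̄ = 5.26

Report the number if required, but flag clearly that it is an extrapolation.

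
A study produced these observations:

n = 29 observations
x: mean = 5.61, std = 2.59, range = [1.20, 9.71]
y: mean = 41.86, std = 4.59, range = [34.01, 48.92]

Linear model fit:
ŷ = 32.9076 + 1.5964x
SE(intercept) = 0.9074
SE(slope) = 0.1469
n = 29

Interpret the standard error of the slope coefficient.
The slope 1.5964 is pinned down to within about ±0.1469 (one SE) by these data — relative uncertainty 9.2%, i.e. precise.

SE(β̂₁) = s / √Sxx, where s is the residual standard deviation and Sxx = Σ(x − x̄)². It is the yardstick for how far β̂₁ = 1.5964 could plausibly be from the true slope.

Relative precision:
- SE / |β̂₁| = 0.1469 / 1.5964 = 9.2%
- Rule of thumb (under 20%: precise; 20% to under 50%: moderately precise; 50% or more: imprecise) → precise

Link to the t-test: t = β̂₁ / SE(β̂₁) = 1.5964 / 0.1469 = 10.8673, the statistic for H₀: β₁ = 0.

What drives SE(β̂₁): wider spread of x values → smaller SE.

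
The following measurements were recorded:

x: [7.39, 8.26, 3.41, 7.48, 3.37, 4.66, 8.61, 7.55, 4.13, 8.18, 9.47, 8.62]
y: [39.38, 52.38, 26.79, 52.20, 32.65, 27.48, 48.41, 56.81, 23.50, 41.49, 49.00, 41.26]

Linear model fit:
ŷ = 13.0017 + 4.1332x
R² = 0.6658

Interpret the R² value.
The model explains 66.58% of the variance in y (R² = 0.6658), leaving 33.42% unexplained; the fit is moderate.

The coefficient of determination R² is the fraction of the total variation in y that the fitted line accounts for.

Here R² = 0.6658:
- Explained: 66.58% of the variation in y
- Unexplained (residual): 100% − 66.58% = 33.42%
- Rule of thumb (below 0.3 weak; 0.3 to below 0.7 moderate; 0.7 and above strong) → moderate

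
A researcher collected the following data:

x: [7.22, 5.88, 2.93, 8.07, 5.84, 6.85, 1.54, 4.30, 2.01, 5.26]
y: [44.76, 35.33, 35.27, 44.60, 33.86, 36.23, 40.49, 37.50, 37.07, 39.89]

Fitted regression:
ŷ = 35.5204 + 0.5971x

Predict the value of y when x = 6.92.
ŷ = 39.6523

Plug x = 6.92 into the fitted line:

ŷ = 35.5204 + 0.5971 × 6.92
ŷ = 35.5204 + 4.1319
ŷ = 39.6523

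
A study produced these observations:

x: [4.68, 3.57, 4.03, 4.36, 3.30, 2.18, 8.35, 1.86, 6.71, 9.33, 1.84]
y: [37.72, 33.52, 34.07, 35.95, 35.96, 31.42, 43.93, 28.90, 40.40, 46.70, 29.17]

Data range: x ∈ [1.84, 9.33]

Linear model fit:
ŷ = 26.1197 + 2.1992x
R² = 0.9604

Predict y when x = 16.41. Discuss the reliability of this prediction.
The equation gives ŷ = 62.2086; however x = 16.41 is 7.08 units above the observed range, so this extrapolated value should not be trusted.

Prediction calculation:
ŷ = 26.1197 + 2.1992 × 16.41
ŷ = 62.2086

Reliability:
- Data range: x ∈ [1.84, 9.33]
- Prediction point: x = 16.41 is 7.08 units above the observed range → this is EXTRAPOLATION, not interpolation

Why that matters here:
- R² describes fit only over the sampled x values; it says nothing about behaviour beyond them
- Real relationships often flatten, saturate, or turn nonlinear at extremes
- The standard error of prediction grows with (x − x̄)², and x = 16.41 is far from x̄ = 4.56

The R² = 0.9604 only validates the fit within [1.84, 9.33]; treat ŷ = 62.2086 with caution.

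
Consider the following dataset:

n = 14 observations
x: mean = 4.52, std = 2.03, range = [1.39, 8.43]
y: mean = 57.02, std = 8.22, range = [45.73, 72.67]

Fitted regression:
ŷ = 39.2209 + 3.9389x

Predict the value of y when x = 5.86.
ŷ = 62.3029

To predict y for x = 5.86, substitute into the regression equation:

ŷ = 39.2209 + 3.9389 × 5.86
ŷ = 39.2209 + 23.0820
ŷ = 62.3029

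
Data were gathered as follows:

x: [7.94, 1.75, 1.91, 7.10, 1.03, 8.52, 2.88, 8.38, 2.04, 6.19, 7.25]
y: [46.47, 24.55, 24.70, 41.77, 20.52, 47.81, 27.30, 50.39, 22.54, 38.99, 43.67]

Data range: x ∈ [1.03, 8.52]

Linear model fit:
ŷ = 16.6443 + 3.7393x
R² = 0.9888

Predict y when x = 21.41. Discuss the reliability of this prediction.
The equation gives ŷ = 96.7027; however x = 21.41 is 12.89 units above the observed range, so this extrapolated value should not be trusted.

Prediction calculation:
ŷ = 16.6443 + 3.7393 × 21.41
ŷ = 96.7027

Reliability:
- Data range: x ∈ [1.03, 8.52]
- Prediction point: x = 21.41 is 12.89 units above the observed range → this is EXTRAPOLATION, not interpolation

Why that matters here:
- There are no observations near this x to validate the fitted line there
- R² describes fit only over the sampled x values; it says nothing about behaviour beyond them

The R² = 0.9888 only validates the fit within [1.03, 8.52]; treat ŷ = 96.7027 with caution.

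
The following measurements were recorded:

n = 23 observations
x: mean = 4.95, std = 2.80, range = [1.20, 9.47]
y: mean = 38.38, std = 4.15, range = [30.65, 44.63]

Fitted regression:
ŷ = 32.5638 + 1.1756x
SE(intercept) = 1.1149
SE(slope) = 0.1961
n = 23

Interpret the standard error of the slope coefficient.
SE(slope) = 0.1961 measures the uncertainty in the estimated slope. The coefficient is estimated precisely (SE/|β̂₁| = 16.7%).

SE(β̂₁) = 0.1961 says: if we drew many samples of n = 23 from the same population and refit each time, the fitted slopes would scatter with a standard deviation of roughly 0.1961 around the true β₁.

Relative precision:
- SE / |β̂₁| = 0.1961 / 1.1756 = 16.7%
- Rule of thumb (under 20%: precise; 20% to under 50%: moderately precise; 50% or more: imprecise) → precise

Rough 95% range (±2 SE): 1.1756 ± 0.3922 → (0.7834, 1.5678).

What drives SE(β̂₁): wider spread of x values → smaller SE; more residual scatter → larger SE.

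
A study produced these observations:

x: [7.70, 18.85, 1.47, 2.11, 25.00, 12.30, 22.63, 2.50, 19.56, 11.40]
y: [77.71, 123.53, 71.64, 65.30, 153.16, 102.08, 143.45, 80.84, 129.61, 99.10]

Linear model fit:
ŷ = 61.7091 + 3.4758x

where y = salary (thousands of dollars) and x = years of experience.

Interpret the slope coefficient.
For each additional year of experience, predicted salary increases by approximately 3.4758 thousand dollars.

The slope coefficient β₁ = 3.4758 represents the marginal effect of experience on salary.

Interpretation:
- Experience up by 1 year → predicted salary increases by 3.4758 thousand dollars
- This is a linear approximation: the same per-unit change is assumed across the whole observed x range

(β₀ = 61.7091 is the fitted value at x = 0 and is not part of the slope interpretation.)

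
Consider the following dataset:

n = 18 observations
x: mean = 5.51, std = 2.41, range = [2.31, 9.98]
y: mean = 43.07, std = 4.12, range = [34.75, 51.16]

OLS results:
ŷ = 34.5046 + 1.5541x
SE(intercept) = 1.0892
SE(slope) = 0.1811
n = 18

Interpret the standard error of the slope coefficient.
SE(β̂₁) = 0.1811 is the estimated standard deviation of the slope estimate across repeated samples; relative to β̂₁ = 1.5541 that is 11.7%, a precise estimate.

What SE measures:
- The standard error quantifies the sampling variability of the coefficient estimate
- It is the estimated standard deviation of β̂₁ across hypothetical repeated samples of the same size
- Smaller SE → more precise estimate

Relative precision:
- SE / |β̂₁| = 0.1811 / 1.5541 = 11.7%
- Rule of thumb (under 20%: precise; 20% to under 50%: moderately precise; 50% or more: imprecise) → precise

Link to interval estimation: a confidence interval for β₁ is β̂₁ ± t* × 0.1811, so SE sets the half-width per unit of t*.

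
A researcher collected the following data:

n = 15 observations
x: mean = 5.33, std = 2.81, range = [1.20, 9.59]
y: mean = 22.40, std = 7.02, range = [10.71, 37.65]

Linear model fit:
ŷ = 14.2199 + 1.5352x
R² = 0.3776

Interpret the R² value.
R² = 0.3776 means 37.76% of the variation in y is explained by the linear relationship with x. This indicates a moderate fit.

The coefficient of determination R² is the fraction of the total variation in y that the fitted line accounts for.

Here R² = 0.3776:
- Explained: 37.76% of the variation in y
- Unexplained (residual): 100% − 37.76% = 62.24%
- Rule of thumb (below 0.3 weak; 0.3 to below 0.7 moderate; 0.7 and above strong) → moderate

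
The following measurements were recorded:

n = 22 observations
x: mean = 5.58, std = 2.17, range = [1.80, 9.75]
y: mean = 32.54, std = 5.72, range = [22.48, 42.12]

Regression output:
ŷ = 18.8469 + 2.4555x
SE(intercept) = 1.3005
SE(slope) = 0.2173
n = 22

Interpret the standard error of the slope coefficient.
The slope 2.4555 is pinned down to within about ±0.2173 (one SE) by these data — relative uncertainty 8.8%, i.e. precise.

What SE measures:
- The standard error quantifies the sampling variability of the coefficient estimate
- It is the estimated standard deviation of β̂₁ across hypothetical repeated samples of the same size
- Smaller SE → more precise estimate

Relative precision:
- SE / |β̂₁| = 0.2173 / 2.4555 = 8.8%
- Rule of thumb (under 20%: precise; 20% to under 50%: moderately precise; 50% or more: imprecise) → precise

Link to interval estimation: a confidence interval for β₁ is β̂₁ ± t* × 0.2173, so SE sets the half-width per unit of t*.

What drives SE(β̂₁): larger n (here n = 22) → smaller SE; wider spread of x values → smaller SE; more residual scatter → larger SE.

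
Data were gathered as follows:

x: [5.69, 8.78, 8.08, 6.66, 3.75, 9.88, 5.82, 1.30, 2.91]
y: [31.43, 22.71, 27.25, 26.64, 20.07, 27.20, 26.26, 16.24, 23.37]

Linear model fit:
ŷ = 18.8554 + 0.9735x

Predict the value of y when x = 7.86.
ŷ = 26.5071

To predict y for x = 7.86, substitute into the regression equation:

ŷ = 18.8554 + 0.9735 × 7.86
ŷ = 18.8554 + 7.6517
ŷ = 26.5071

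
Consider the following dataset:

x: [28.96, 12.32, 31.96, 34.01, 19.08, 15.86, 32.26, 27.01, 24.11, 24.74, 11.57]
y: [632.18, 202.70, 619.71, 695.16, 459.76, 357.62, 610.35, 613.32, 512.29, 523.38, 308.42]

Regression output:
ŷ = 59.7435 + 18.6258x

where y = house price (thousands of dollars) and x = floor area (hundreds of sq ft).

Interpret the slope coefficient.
An increase of one hundred sq ft in floor area is associated with a 18.6258 thousand dollars increase in predicted house price.

The slope coefficient β₁ = 18.6258 represents the marginal effect of floor area on house price.

Interpretation:
- Floor area up by 1 hundred sq ft → predicted house price increases by 18.6258 thousand dollars
- This is a linear approximation: the same per-unit change is assumed across the whole observed x range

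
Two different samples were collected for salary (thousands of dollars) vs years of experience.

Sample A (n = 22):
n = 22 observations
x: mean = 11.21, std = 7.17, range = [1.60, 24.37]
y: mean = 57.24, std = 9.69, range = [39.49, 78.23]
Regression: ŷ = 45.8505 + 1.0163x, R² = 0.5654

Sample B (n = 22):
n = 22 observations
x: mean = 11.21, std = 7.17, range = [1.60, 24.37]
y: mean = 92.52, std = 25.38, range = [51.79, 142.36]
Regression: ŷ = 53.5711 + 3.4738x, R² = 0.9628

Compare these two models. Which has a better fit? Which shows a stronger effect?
Model B has the better fit (R² = 0.9628 vs 0.5654). Model B shows the stronger effect (|β₁| = 3.4738 vs 1.0163).

Model Comparison:

Which explains more variance? (R²)
- Model A: R² = 0.5654 → 56.54% of variance in salary explained
- Model B: R² = 0.9628 → 96.28% of variance in salary explained
- 0.9628 > 0.5654 → Model B has the better fit

Effect size (slope magnitude):
- Model A: β₁ = 1.0163 → predicted salary rises 1.0163 thousand dollars per additional year of experience
- Model B: β₁ = 3.4738 → predicted salary rises 3.4738 thousand dollars per additional year of experience
- |1.0163| < |3.4738| → Model B shows the stronger marginal effect

Note: The two samples could reflect different populations, time periods, or measurement quality.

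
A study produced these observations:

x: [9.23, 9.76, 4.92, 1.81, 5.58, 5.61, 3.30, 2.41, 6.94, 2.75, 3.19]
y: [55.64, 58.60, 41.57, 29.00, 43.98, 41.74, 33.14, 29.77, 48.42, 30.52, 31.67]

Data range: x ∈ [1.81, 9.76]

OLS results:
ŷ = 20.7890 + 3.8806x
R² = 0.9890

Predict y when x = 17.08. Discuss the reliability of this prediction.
The equation gives ŷ = 87.0696; however x = 17.08 is 7.32 units above the observed range, so this extrapolated value should not be trusted.

Prediction calculation:
ŷ = 20.7890 + 3.8806 × 17.08
ŷ = 87.0696

Reliability:
- Data range: x ∈ [1.81, 9.76]
- Prediction point: x = 17.08 is 7.32 units above the observed range → this is EXTRAPOLATION, not interpolation

Why that matters here:
- The linear relationship may not hold outside the observed range
- R² describes fit only over the sampled x values; it says nothing about behaviour beyond them
- Real relationships often flatten, saturate, or turn nonlinear at extremes

A defensible statement: 'if the linear trend continued to x = 17.08, y would be about 87.0696' — the premise is untested.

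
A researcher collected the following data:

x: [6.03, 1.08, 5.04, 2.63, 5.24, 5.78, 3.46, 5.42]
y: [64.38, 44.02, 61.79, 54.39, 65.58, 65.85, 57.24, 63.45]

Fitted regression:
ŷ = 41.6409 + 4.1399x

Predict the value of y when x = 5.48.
ŷ = 64.3276

To predict y for x = 5.48, substitute into the regression equation:

ŷ = 41.6409 + 4.1399 × 5.48
ŷ = 41.6409 + 22.6867
ŷ = 64.3276

This is a point prediction; actual observations scatter around it by roughly the residual standard deviation.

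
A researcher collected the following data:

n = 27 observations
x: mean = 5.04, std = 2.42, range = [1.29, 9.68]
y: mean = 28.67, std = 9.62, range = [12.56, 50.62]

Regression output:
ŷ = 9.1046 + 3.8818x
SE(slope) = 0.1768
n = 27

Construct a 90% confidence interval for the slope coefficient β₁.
The 90% CI for β₁ is (3.5798, 4.1838)

Confidence interval for the slope:

The 90% CI for β₁ is: β̂₁ ± t*(α/2, n-2) × SE(β̂₁)

Step 1: Find critical t-value
- Confidence level = 0.9
- Degrees of freedom = n - 2 = 27 - 2 = 25
- t*(α/2, 25) = 1.7081

Step 2: Calculate margin of error
Margin = 1.7081 × 0.1768 = 0.3020

Step 3: Construct interval
CI = 3.8818 ± 0.3020
CI = (3.5798, 4.1838)

Interpretation: intervals built this way capture the true β₁ in 90% of repeated samples; here the plausible range for the per-unit effect of x on y is 3.5798 to 4.1838.
Both endpoints are positive, so the data support a genuinely positive slope at this confidence level.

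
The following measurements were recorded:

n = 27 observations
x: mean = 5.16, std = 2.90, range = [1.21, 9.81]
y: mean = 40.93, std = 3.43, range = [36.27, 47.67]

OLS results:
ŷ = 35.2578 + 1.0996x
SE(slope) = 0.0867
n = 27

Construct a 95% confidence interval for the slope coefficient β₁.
The 95% CI for β₁ is (0.9210, 1.2782)

Confidence interval for the slope:

The 95% CI for β₁ is: β̂₁ ± t*(α/2, n-2) × SE(β̂₁)

Step 1: Find critical t-value
- Confidence level = 0.95
- Degrees of freedom = n - 2 = 27 - 2 = 25
- t*(α/2, 25) = 2.0595

Step 2: Calculate margin of error
Margin = 2.0595 × 0.0867 = 0.1786

Step 3: Construct interval
CI = 1.0996 ± 0.1786
CI = (0.9210, 1.2782)

Interpretation: each one-unit increase in x is associated with a change in mean y of between 0.9210 and 1.2782, with 95% confidence.
Since 0 is outside the interval, a two-sided test at α = 0.05 would reject H₀: β₁ = 0.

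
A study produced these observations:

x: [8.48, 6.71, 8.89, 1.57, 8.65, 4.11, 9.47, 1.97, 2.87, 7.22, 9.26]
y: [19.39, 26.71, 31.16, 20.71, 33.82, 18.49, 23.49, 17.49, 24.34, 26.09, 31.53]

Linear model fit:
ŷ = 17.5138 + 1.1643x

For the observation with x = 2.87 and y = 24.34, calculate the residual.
Residual = 3.4847

The residual is the difference between the actual value and the predicted value:

Residual = y - ŷ

Step 1: Calculate predicted value
ŷ = 17.5138 + 1.1643 × 2.87
ŷ = 20.8553

Step 2: Calculate residual
Residual = 24.34 - 20.8553
Residual = 3.4847

Interpretation: the model underestimates the actual value by 3.4847 at this point (positive residual → observation lies above the fitted line).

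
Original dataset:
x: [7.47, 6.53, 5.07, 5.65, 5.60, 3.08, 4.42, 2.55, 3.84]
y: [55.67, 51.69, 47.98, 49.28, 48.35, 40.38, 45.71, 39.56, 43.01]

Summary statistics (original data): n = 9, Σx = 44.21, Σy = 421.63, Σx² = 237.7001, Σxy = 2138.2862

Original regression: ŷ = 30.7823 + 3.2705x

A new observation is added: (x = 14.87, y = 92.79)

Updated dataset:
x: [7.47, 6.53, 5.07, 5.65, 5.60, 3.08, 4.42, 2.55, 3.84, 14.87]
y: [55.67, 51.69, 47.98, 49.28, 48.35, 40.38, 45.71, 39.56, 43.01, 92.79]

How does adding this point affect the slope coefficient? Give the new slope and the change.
The slope changes from 3.2705 to 4.3625 (change of +1.0920, or +33.4%).

The new point has HIGH LEVERAGE: x = 14.87 is far from the original mean x̄ = 44.21/9 ≈ 4.91 (original range [2.55, 7.47]).

Step 1: Update the sums with the new point (n goes from 9 to 10)
Σx  = 44.21 + 14.87 = 59.08
Σy  = 421.63 + 92.79 = 514.42
Σx² = 237.7001 + 14.87² = 237.7001 + 221.1169 = 458.8170
Σxy = 2138.2862 + 14.87×92.79 = 2138.2862 + 1379.7873 = 3518.0735

Step 2: Recompute the slope with b₁ = (nΣxy − ΣxΣy) / (nΣx² − (Σx)²)
Numerator   = 10×3518.0735 − 59.08×514.42 = 35180.7350 − 30391.9336 = 4788.8014
Denominator = 10×458.8170 − 59.08² = 4588.1700 − 3490.4464 = 1097.7236
b₁(new) = 4788.8014 / 1097.7236 = 4.3625

(Same formula on the original sums: (9×2138.2862 − 44.21×421.63) / (9×237.7001 − 44.21²) = 604.3135 / 184.7768 = 3.2705, matching the given fit.)

Step 3: Change in slope
Δβ₁ = 4.3625 − 3.2705 = +1.0920
Relative change = +1.0920 / 3.2705 × 100% = +33.4%
→ the slope increases when the point is added.

A high-leverage point only changes the slope if it is off the original line; here y = 92.79 is above the original trend, so the slope increases.
In practice: check such a point for data-entry or measurement error; refit with and without it and report both if conclusions differ.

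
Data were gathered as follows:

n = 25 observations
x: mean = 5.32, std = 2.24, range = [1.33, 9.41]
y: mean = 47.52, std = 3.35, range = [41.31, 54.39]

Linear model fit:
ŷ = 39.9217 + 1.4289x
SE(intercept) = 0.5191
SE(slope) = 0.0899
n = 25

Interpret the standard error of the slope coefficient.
SE(slope) = 0.0899 measures the uncertainty in the estimated slope. The coefficient is estimated precisely (SE/|β̂₁| = 6.3%).

SE(β̂₁) = 0.0899 says: if we drew many samples of n = 25 from the same population and refit each time, the fitted slopes would scatter with a standard deviation of roughly 0.0899 around the true β₁.

Relative precision:
- SE / |β̂₁| = 0.0899 / 1.4289 = 6.3%
- Rule of thumb (under 20%: precise; 20% to under 50%: moderately precise; 50% or more: imprecise) → precise

Link to the t-test: t = β̂₁ / SE(β̂₁) = 1.4289 / 0.0899 = 15.8943, the statistic for H₀: β₁ = 0.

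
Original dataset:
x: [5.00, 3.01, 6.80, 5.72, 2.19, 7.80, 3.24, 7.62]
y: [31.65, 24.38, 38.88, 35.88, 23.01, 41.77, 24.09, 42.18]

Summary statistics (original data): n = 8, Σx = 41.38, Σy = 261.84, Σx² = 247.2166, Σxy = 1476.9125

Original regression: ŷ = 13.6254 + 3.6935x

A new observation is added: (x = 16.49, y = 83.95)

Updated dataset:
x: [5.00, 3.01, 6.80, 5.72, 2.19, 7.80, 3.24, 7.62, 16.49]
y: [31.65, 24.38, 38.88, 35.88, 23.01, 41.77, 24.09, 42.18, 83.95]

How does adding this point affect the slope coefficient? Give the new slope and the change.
Adding the point moves β₁ from 3.6935 to 4.3379, i.e. it increases by 0.6444 (+17.4%).

x = 16.49 lies well outside the original x-range [2.19, 7.80] (x̄ ≈ 5.17), so this observation has high leverage and can move the slope substantially.

Step 1: Update the sums with the new point (n goes from 8 to 9)
Σx  = 41.38 + 16.49 = 57.87
Σy  = 261.84 + 83.95 = 345.79
Σx² = 247.2166 + 16.49² = 247.2166 + 271.9201 = 519.1367
Σxy = 1476.9125 + 16.49×83.95 = 1476.9125 + 1384.3355 = 2861.2480

Step 2: Recompute the slope with b₁ = (nΣxy − ΣxΣy) / (nΣx² − (Σx)²)
Numerator   = 9×2861.2480 − 57.87×345.79 = 25751.2320 − 20010.8673 = 5740.3647
Denominator = 9×519.1367 − 57.87² = 4672.2303 − 3348.9369 = 1323.2934
b₁(new) = 5740.3647 / 1323.2934 = 4.3379

(Same formula on the original sums: (8×1476.9125 − 41.38×261.84) / (8×247.2166 − 41.38²) = 980.3608 / 265.4284 = 3.6935, matching the given fit.)

Step 3: Change in slope
Δβ₁ = 4.3379 − 3.6935 = +0.6444
Relative change = +0.6444 / 3.6935 × 100% = +17.4%
→ the slope increases when the point is added.

A high-leverage point only changes the slope if it is off the original line; here y = 83.95 is above the original trend, so the slope increases.
In practice: check such a point for data-entry or measurement error; investigate whether it comes from the same population as the rest of the sample.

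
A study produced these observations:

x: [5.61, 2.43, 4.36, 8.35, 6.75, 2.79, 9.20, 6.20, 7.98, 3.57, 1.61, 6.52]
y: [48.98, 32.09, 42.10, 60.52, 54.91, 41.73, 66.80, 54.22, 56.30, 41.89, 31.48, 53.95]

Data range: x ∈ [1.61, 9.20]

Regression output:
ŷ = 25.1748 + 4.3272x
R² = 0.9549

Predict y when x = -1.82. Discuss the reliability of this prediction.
ŷ = 17.2993, but this is extrapolation (below the data range [1.61, 9.20]) and may be unreliable.

Prediction calculation:
ŷ = 25.1748 + 4.3272 × (-1.82)
ŷ = 17.2993

Reliability:
- Data range: x ∈ [1.61, 9.20]
- Prediction point: x = -1.82 is 3.43 units below the observed range → this is EXTRAPOLATION, not interpolation

Why that matters here:
- Real relationships often flatten, saturate, or turn nonlinear at extremes
- The standard error of prediction grows with (x − x̄)², and x = -1.82 is far from x̄ = 5.45
- R² describes fit only over the sampled x values; it says nothing about behaviour beyond them

A defensible statement: 'if the linear trend continued to x = -1.82, y would be about 17.2993' — the premise is untested.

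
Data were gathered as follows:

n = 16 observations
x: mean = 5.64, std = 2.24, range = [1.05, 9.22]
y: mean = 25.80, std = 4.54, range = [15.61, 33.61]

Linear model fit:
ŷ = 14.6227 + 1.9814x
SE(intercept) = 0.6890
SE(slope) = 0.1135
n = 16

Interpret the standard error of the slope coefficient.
SE(slope) = 0.1135 measures the uncertainty in the estimated slope. The coefficient is estimated precisely (SE/|β̂₁| = 5.7%).

SE(β̂₁) = s / √Sxx, where s is the residual standard deviation and Sxx = Σ(x − x̄)². It is the yardstick for how far β̂₁ = 1.9814 could plausibly be from the true slope.

Relative precision:
- SE / |β̂₁| = 0.1135 / 1.9814 = 5.7%
- Rule of thumb (under 20%: precise; 20% to under 50%: moderately precise; 50% or more: imprecise) → precise

Rough 95% range (±2 SE): 1.9814 ± 0.2270 → (1.7544, 2.2084).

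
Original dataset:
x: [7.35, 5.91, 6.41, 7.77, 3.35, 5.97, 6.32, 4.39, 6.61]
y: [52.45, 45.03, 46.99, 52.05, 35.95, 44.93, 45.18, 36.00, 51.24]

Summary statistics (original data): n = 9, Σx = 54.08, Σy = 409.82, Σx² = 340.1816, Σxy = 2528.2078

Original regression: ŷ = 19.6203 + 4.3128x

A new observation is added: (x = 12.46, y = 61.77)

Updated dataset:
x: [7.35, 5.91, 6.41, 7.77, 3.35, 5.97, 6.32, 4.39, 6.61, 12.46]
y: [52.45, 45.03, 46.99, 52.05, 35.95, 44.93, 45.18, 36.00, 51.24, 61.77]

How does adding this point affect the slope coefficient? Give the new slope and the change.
The slope changes from 4.3128 to 3.0356 (change of -1.2772, or -29.6%).

The new point has HIGH LEVERAGE: x = 12.46 is far from the original mean x̄ = 54.08/9 ≈ 6.01 (original range [3.35, 7.77]).

Step 1: Update the sums with the new point (n goes from 9 to 10)
Σx  = 54.08 + 12.46 = 66.54
Σy  = 409.82 + 61.77 = 471.59
Σx² = 340.1816 + 12.46² = 340.1816 + 155.2516 = 495.4332
Σxy = 2528.2078 + 12.46×61.77 = 2528.2078 + 769.6542 = 3297.8620

Step 2: Recompute the slope with b₁ = (nΣxy − ΣxΣy) / (nΣx² − (Σx)²)
Numerator   = 10×3297.8620 − 66.54×471.59 = 32978.6200 − 31379.5986 = 1599.0214
Denominator = 10×495.4332 − 66.54² = 4954.3320 − 4427.5716 = 526.7604
b₁(new) = 1599.0214 / 526.7604 = 3.0356

(Same formula on the original sums: (9×2528.2078 − 54.08×409.82) / (9×340.1816 − 54.08²) = 590.8046 / 136.9880 = 4.3128, matching the given fit.)

Step 3: Change in slope
Δβ₁ = 3.0356 − 4.3128 = -1.2772
Relative change = -1.2772 / 4.3128 × 100% = -29.6%
→ the slope decreases when the point is added.

A high-leverage point only changes the slope if it is off the original line; here y = 61.77 is below the original trend, so the slope decreases.
In practice: investigate whether it comes from the same population as the rest of the sample; refit with and without it and report both if conclusions differ.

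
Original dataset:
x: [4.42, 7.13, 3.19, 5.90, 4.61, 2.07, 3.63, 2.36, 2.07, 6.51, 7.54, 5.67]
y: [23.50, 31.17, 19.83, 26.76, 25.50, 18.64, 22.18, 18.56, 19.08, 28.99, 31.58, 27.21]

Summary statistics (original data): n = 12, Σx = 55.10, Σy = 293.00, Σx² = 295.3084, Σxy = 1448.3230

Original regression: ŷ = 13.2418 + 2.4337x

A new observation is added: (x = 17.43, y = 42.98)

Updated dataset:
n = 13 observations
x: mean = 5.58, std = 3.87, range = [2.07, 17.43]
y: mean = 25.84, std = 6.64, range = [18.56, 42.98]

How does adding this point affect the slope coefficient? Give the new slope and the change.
The slope changes from 2.4337 to 1.6608 (change of -0.7729, or -31.8%).

The new point has HIGH LEVERAGE: x = 17.43 is far from the original mean x̄ = 55.10/12 ≈ 4.59 (original range [2.07, 7.54]).

Step 1: Update the sums with the new point (n goes from 12 to 13)
Σx  = 55.10 + 17.43 = 72.53
Σy  = 293.00 + 42.98 = 335.98
Σx² = 295.3084 + 17.43² = 295.3084 + 303.8049 = 599.1133
Σxy = 1448.3230 + 17.43×42.98 = 1448.3230 + 749.1414 = 2197.4644

Step 2: Recompute the slope with b₁ = (nΣxy − ΣxΣy) / (nΣx² − (Σx)²)
Numerator   = 13×2197.4644 − 72.53×335.98 = 28567.0372 − 24368.6294 = 4198.4078
Denominator = 13×599.1133 − 72.53² = 7788.4729 − 5260.6009 = 2527.8720
b₁(new) = 4198.4078 / 2527.8720 = 1.6608

(Same formula on the original sums: (12×1448.3230 − 55.10×293.00) / (12×295.3084 − 55.10²) = 1235.5760 / 507.6908 = 2.4337, matching the given fit.)

Step 3: Change in slope
Δβ₁ = 1.6608 − 2.4337 = -0.7729
Relative change = -0.7729 / 2.4337 × 100% = -31.8%
→ the slope decreases when the point is added.

Because the point sits below the extension of the original line at a high-leverage x, it tilts the fit down.
In practice: refit with and without it and report both if conclusions differ.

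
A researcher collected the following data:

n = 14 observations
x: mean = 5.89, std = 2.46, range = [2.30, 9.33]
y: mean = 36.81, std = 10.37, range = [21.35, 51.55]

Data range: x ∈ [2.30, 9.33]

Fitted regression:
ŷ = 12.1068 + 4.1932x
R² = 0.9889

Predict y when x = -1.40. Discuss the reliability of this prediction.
The equation gives ŷ = 6.2363; however x = -1.40 is 3.70 units below the observed range, so this extrapolated value should not be trusted.

Prediction calculation:
ŷ = 12.1068 + 4.1932 × (-1.40)
ŷ = 6.2363

Reliability:
- Data range: x ∈ [2.30, 9.33]
- Prediction point: x = -1.40 is 3.70 units below the observed range → this is EXTRAPOLATION, not interpolation

Why that matters here:
- Real relationships often flatten, saturate, or turn nonlinear at extremes
- The standard error of prediction grows with (x − x̄)², and x = -1.40 is far from x̄ = 5.89
- The linear relationship may not hold outside the observed range

Report the number if required, but flag clearly that it is an extrapolation.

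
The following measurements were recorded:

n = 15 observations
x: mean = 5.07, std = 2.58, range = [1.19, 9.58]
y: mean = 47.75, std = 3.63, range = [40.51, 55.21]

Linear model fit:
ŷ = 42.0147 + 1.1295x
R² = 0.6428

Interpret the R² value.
About 64.28% of the variability in y is accounted for by the regression on x (R² = 0.6428) — a moderate linear fit.

The coefficient of determination R² is the fraction of the total variation in y that the fitted line accounts for.

Here R² = 0.6428:
- Explained: 64.28% of the variation in y
- Unexplained (residual): 100% − 64.28% = 35.72%
- Rule of thumb (below 0.3 weak; 0.3 to below 0.7 moderate; 0.7 and above strong) → moderate

Equivalently, for simple linear regression R² = r², so |r| = √0.6428 ≈ 0.8017.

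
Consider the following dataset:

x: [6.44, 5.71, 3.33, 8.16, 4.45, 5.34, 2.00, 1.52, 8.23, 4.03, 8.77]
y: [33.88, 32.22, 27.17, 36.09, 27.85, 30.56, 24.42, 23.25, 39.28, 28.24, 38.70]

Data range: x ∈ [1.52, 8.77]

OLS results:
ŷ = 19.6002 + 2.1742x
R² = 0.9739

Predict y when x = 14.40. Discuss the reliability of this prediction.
The equation gives ŷ = 50.9087; however x = 14.40 is 5.63 units above the observed range, so this extrapolated value should not be trusted.

Prediction calculation:
ŷ = 19.6002 + 2.1742 × 14.40
ŷ = 50.9087

Reliability:
- Data range: x ∈ [1.52, 8.77]
- Prediction point: x = 14.40 is 5.63 units above the observed range → this is EXTRAPOLATION, not interpolation

Why that matters here:
- Real relationships often flatten, saturate, or turn nonlinear at extremes
- There are no observations near this x to validate the fitted line there

Report the number if required, but flag clearly that it is an extrapolation.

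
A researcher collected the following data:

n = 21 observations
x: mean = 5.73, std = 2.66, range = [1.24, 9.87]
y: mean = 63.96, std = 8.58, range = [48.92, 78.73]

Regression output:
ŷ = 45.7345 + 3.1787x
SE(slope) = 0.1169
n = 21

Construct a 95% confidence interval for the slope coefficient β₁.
The 95% CI for β₁ is (2.9340, 3.4234)

Confidence interval for the slope:

The 95% CI for β₁ is: β̂₁ ± t*(α/2, n-2) × SE(β̂₁)

Step 1: Find critical t-value
- Confidence level = 0.95
- Degrees of freedom = n - 2 = 21 - 2 = 19
- t*(α/2, 19) = 2.0930

Step 2: Calculate margin of error
Margin = 2.0930 × 0.1169 = 0.2447

Step 3: Construct interval
CI = 3.1787 ± 0.2447
CI = (2.9340, 3.4234)

Interpretation: intervals built this way capture the true β₁ in 95% of repeated samples; here the plausible range for the per-unit effect of x on y is 2.9340 to 3.4234.
Since 0 is outside the interval, a two-sided test at α = 0.05 would reject H₀: β₁ = 0.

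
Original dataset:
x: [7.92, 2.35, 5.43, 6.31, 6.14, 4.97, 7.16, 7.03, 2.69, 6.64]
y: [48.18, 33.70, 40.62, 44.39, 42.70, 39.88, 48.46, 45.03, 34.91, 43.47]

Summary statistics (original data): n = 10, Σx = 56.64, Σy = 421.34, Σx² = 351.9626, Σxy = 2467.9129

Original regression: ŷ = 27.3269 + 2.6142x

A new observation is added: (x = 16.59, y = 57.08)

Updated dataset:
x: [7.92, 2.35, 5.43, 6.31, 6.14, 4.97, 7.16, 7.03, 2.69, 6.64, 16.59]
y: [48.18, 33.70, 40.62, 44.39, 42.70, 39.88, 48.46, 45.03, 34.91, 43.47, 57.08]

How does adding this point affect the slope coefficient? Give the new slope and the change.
Adding the point moves β₁ from 2.6142 to 1.6459, i.e. it decreases by 0.9683 (-37.0%).

x = 16.59 lies well outside the original x-range [2.35, 7.92] (x̄ ≈ 5.66), so this observation has high leverage and can move the slope substantially.

Step 1: Update the sums with the new point (n goes from 10 to 11)
Σx  = 56.64 + 16.59 = 73.23
Σy  = 421.34 + 57.08 = 478.42
Σx² = 351.9626 + 16.59² = 351.9626 + 275.2281 = 627.1907
Σxy = 2467.9129 + 16.59×57.08 = 2467.9129 + 946.9572 = 3414.8701

Step 2: Recompute the slope with b₁ = (nΣxy − ΣxΣy) / (nΣx² − (Σx)²)
Numerator   = 11×3414.8701 − 73.23×478.42 = 37563.5711 − 35034.6966 = 2528.8745
Denominator = 11×627.1907 − 73.23² = 6899.0977 − 5362.6329 = 1536.4648
b₁(new) = 2528.8745 / 1536.4648 = 1.6459

(Same formula on the original sums: (10×2467.9129 − 56.64×421.34) / (10×351.9626 − 56.64²) = 814.4314 / 311.5364 = 2.6142, matching the given fit.)

Step 3: Change in slope
Δβ₁ = 1.6459 − 2.6142 = -0.9683
Relative change = -0.9683 / 2.6142 × 100% = -37.0%
→ the slope decreases when the point is added.

A high-leverage point only changes the slope if it is off the original line; here y = 57.08 is below the original trend, so the slope decreases.
In practice: refit with and without it and report both if conclusions differ; examine leverage (hᵢ) and Cook's distance rather than deleting it automatically.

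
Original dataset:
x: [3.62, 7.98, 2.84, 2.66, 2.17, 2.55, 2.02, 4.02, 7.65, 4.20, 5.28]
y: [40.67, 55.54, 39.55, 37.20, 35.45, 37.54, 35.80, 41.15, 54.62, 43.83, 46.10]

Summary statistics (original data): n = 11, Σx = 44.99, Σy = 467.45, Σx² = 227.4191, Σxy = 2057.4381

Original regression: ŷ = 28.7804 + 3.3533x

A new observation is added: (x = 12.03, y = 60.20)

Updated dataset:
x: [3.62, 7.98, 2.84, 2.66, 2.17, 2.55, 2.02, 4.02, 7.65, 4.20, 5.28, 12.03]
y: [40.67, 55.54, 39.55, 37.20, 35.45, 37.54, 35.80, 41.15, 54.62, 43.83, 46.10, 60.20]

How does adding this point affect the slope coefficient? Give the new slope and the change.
Adding the point moves β₁ from 3.3533 to 2.7117, i.e. it decreases by 0.6416 (-19.1%).

x = 12.03 lies well outside the original x-range [2.02, 7.98] (x̄ ≈ 4.09), so this observation has high leverage and can move the slope substantially.

Step 1: Update the sums with the new point (n goes from 11 to 12)
Σx  = 44.99 + 12.03 = 57.02
Σy  = 467.45 + 60.20 = 527.65
Σx² = 227.4191 + 12.03² = 227.4191 + 144.7209 = 372.1400
Σxy = 2057.4381 + 12.03×60.20 = 2057.4381 + 724.2060 = 2781.6441

Step 2: Recompute the slope with b₁ = (nΣxy − ΣxΣy) / (nΣx² − (Σx)²)
Numerator   = 12×2781.6441 − 57.02×527.65 = 33379.7292 − 30086.6030 = 3293.1262
Denominator = 12×372.1400 − 57.02² = 4465.6800 − 3251.2804 = 1214.3996
b₁(new) = 3293.1262 / 1214.3996 = 2.7117

(Same formula on the original sums: (11×2057.4381 − 44.99×467.45) / (11×227.4191 − 44.99²) = 1601.2436 / 477.5100 = 3.3533, matching the given fit.)

Step 3: Change in slope
Δβ₁ = 2.7117 − 3.3533 = -0.6416
Relative change = -0.6416 / 3.3533 × 100% = -19.1%
→ the slope decreases when the point is added.

Because the point sits below the extension of the original line at a high-leverage x, it tilts the fit down.
In practice: investigate whether it comes from the same population as the rest of the sample.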